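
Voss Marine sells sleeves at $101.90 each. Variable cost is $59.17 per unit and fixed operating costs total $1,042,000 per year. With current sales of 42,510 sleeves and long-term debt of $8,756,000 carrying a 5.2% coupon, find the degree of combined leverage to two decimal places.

At 42,510 units, contribution = 42,510 × $42.73 = $1,816,452.30.
EBIT = $1,816,452.30 − $1,042,000 = $774,452.30. Interest = $455,312.00, so EBIT − I = $319,140.30.
Degree of total leverage = total CM / (EBIT − interest) = $1,816,452.30 / $319,140.30 = 5.6917.

5.69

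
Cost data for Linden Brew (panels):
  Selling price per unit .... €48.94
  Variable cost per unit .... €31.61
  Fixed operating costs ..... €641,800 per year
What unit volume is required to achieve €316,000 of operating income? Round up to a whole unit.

55,269 panels

Each unit contributes €48.94 − €31.61 = €17.33.
Required volume = (fixed costs + target profit) ÷ CM = (€641,800 + €316,000) ÷ €17.33 = 55,268.32, so 55,269 panels.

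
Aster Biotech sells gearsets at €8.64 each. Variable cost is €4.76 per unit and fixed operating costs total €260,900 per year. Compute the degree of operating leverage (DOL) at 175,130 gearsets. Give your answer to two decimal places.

At 175,130 units, contribution = 175,130 × €3.88 = €679,504.40.
Subtracting fixed costs: EBIT = €679,504.40 − €260,900 = €418,604.40.
Degree of operating leverage = €679,504.40 / €418,604.40 = 1.6233.

1.62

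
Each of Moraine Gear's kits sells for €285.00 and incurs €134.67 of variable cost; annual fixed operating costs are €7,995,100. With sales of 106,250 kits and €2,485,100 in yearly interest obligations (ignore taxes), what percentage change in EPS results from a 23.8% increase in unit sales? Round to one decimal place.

Total contribution margin = 106,250 × €150.33 = €15,972,562.50.
Subtracting fixed costs: EBIT = €15,972,562.50 − €7,995,100 = €7,977,462.50.
Interest = €2,485,100.00, so EBIT − I = €5,492,362.50.
DCL = total CM / (EBIT − I) = €15,972,562.50 / €5,492,362.50 = 2.9081.
%ΔEPS = DCL × %ΔSales = 2.9081 × +23.8% = +69.2%.

+69.2%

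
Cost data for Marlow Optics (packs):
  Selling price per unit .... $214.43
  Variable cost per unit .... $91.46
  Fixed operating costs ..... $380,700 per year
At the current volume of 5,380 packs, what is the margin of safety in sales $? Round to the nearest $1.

Contribution margin per unit = $214.43 − $91.46 = $122.97. Break-even units = $380,700 ÷ $122.97 = 3,095.88; break-even revenue = 3,095.88 × $214.43 = $663,848.91.
Actual sales revenue = 5,380 × $214.43 = $1,153,633.40.
Margin of safety = $1,153,633.40 − $663,848.91 = $489,784.

$489,784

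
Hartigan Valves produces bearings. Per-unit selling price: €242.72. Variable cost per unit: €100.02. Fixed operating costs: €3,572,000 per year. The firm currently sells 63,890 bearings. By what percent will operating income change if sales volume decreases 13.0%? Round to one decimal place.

-21.4%

Contribution at this volume is 63,890 × €142.70 = €9,117,103.00.
Operating income = contribution − fixed costs = €9,117,103.00 − €3,572,000 = €5,545,103.00.
So DOL = total CM / EBIT = €9,117,103.00 / €5,545,103.00 = 1.6442.
Operating income changes by 1.6442 × -13.0% = -21.4%.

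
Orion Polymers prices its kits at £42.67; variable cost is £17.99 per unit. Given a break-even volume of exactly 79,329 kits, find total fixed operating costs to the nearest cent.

£1,957,839.72

Contribution margin per unit = £42.67 − £17.99 = £24.68.
Fixed costs = break-even units × CM = 79,329 × £24.68 = £1,957,839.72.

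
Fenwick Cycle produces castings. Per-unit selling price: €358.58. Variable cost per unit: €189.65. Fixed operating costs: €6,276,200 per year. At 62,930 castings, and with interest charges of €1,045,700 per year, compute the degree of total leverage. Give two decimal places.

At 62,930 units, contribution = 62,930 × €168.93 = €10,630,764.90.
EBIT = €10,630,764.90 − €6,276,200 = €4,354,564.90. Interest = €1,045,700.00, so EBIT − I = €3,308,864.90.
DCL = contribution ÷ (EBIT − I) = €10,630,764.90 ÷ €3,308,864.90 = 3.2128.

3.21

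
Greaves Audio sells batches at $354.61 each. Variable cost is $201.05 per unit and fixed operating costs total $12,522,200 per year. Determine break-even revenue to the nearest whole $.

Contribution margin per unit = $354.61 − $201.05 = $153.56, a CM ratio of $153.56 ÷ $354.61 = 0.4330.
Break-even sales = FC ÷ CM ratio = $12,522,200 × $354.61 / $153.56 = $28,917,018.

$28,917,018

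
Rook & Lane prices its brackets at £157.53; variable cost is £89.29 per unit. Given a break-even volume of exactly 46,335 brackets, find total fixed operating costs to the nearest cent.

Contribution margin per unit = £157.53 − £89.29 = £68.24.
Fixed costs = break-even units × CM = 46,335 × £68.24 = £3,161,900.40.

£3,161,900.40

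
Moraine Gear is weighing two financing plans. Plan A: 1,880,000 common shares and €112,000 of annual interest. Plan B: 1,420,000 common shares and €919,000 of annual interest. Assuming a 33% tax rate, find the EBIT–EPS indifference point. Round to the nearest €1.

Set EPS_A = EPS_B: (EBIT − €112,000)(1 − 0.33) ÷ 1,880,000 = (EBIT − €919,000)(1 − 0.33) ÷ 1,420,000.
Cancelling (1 − t) and cross-multiplying: 1,420,000·(EBIT − 112,000) = 1,880,000·(EBIT − 919,000).
EBIT × (1,880,000 − 1,420,000) = 919,000 × 1,880,000 − 112,000 × 1,420,000 = 1,568,680,000,000, so EBIT = 1,568,680,000,000 ÷ 460,000 = 3,410,173.91.

€3,410,174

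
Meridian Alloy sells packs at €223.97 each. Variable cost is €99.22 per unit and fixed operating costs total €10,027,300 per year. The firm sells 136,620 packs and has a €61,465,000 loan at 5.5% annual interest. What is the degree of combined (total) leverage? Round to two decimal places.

4.69

Contribution at this volume is 136,620 × €124.75 = €17,043,345.00.
Subtracting fixed costs: EBIT = €17,043,345.00 − €10,027,300 = €7,016,045.00. Interest = €3,380,575.00, so EBIT − I = €3,635,470.00.
DCL = contribution ÷ (EBIT − I) = €17,043,345.00 ÷ €3,635,470.00 = 4.6881.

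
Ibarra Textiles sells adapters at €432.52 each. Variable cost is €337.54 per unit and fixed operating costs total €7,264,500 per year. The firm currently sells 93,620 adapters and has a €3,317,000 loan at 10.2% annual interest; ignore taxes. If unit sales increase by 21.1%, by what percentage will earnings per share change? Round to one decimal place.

+145.5%

Contribution at this volume is 93,620 × €94.98 = €8,892,027.60.
Operating income = contribution − fixed costs = €8,892,027.60 − €7,264,500 = €1,627,527.60.
After interest of €338,334.00, pre-tax earnings = €1,289,193.60.
Degree of combined leverage = contribution ÷ (EBIT − I) = €8,892,027.60 ÷ €1,289,193.60 = 6.8974.
%ΔEPS = DCL × %ΔSales = 6.8974 × +21.1% = +145.5%.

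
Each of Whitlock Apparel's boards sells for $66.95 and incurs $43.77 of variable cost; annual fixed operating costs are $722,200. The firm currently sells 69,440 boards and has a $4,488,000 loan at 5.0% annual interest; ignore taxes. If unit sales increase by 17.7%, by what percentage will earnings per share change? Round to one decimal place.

+43.0%

Contribution at this volume is 69,440 × $23.18 = $1,609,619.20.
EBIT = $1,609,619.20 − $722,200 = $887,419.20.
Interest = $224,400.00, so EBIT − I = $663,019.20.
DCL = total CM / (EBIT − I) = $1,609,619.20 / $663,019.20 = 2.4277.
%ΔEPS = DCL × %ΔSales = 2.4277 × +17.7% = +43.0%.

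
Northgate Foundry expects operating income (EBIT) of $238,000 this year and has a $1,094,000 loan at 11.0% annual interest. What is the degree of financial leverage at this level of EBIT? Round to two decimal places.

Annual interest charges come to $120,340.00.
Degree of financial leverage = EBIT / (EBIT − interest) = $238,000 / $117,660.00 = 2.0228.

2.02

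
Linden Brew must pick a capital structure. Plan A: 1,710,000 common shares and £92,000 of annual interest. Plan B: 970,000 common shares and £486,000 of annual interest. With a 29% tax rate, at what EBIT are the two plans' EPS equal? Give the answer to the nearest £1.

£1,002,459

At indifference, (EBIT − 92,000)(1 − t)/1,710,000 = (EBIT − 486,000)(1 − t)/970,000.
The (1 − t) factor cancels: (EBIT − 92,000) × 970,000 = (EBIT − 486,000) × 1,710,000.
Solving, EBIT = (486,000·1,710,000 − 92,000·970,000) / (1,710,000 − 970,000) = 741,820,000,000 / 740,000 = 1,002,459.46.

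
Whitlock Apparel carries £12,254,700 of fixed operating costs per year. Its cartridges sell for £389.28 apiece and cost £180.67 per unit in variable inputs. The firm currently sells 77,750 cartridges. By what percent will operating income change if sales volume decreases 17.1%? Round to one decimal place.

Contribution at this volume is 77,750 × £208.61 = £16,219,427.50.
EBIT = £16,219,427.50 − £12,254,700 = £3,964,727.50.
So DOL = total CM / EBIT = £16,219,427.50 / £3,964,727.50 = 4.0909.
%ΔEBIT = DOL × %ΔSales = 4.0909 × -17.1% = -70.0%.

-70.0%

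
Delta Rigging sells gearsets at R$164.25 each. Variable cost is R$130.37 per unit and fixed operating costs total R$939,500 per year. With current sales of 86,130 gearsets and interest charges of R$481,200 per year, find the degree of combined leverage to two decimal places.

Contribution at this volume is 86,130 × R$33.88 = R$2,918,084.40.
Subtracting fixed costs: EBIT = R$2,918,084.40 − R$939,500 = R$1,978,584.40. Interest = R$481,200.00, so EBIT − I = R$1,497,384.40.
Degree of total leverage = total CM / (EBIT − interest) = R$2,918,084.40 / R$1,497,384.40 = 1.9488.

1.95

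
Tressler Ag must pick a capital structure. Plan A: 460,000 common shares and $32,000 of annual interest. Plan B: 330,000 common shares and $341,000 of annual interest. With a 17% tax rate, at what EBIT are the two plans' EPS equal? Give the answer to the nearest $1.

$1,125,385

At indifference, (EBIT − 32,000)(1 − t)/460,000 = (EBIT − 341,000)(1 − t)/330,000.
Cancelling (1 − t) and cross-multiplying: 330,000·(EBIT − 32,000) = 460,000·(EBIT − 341,000).
Solving, EBIT = (341,000·460,000 − 32,000·330,000) / (460,000 − 330,000) = 146,300,000,000 / 130,000 = 1,125,384.62.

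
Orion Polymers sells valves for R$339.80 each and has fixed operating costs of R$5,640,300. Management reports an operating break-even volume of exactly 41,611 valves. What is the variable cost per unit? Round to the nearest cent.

R$204.25

Contribution per unit must be FC / Q = R$5,640,300 / 41,611 = R$135.5483.
Hence VC = price − CM = R$339.80 − R$135.5483 = R$204.25.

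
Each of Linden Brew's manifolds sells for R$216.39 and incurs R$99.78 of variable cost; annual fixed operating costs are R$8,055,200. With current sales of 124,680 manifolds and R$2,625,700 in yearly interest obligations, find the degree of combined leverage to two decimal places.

At 124,680 units, contribution = 124,680 × R$116.61 = R$14,538,934.80.
Operating income = contribution − fixed costs = R$14,538,934.80 − R$8,055,200 = R$6,483,734.80. Interest = R$2,625,700.00, so EBIT − I = R$3,858,034.80.
Degree of total leverage = total CM / (EBIT − interest) = R$14,538,934.80 / R$3,858,034.80 = 3.7685.

3.77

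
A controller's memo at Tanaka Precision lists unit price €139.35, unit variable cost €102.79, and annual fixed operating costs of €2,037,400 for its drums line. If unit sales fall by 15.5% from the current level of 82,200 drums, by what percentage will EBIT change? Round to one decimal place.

At 82,200 units, contribution = 82,200 × €36.56 = €3,005,232.00.
EBIT = €3,005,232.00 − €2,037,400 = €967,832.00.
DOL = contribution ÷ EBIT = €3,005,232.00 ÷ €967,832.00 = 3.1051.
%ΔEBIT = DOL × %ΔSales = 3.1051 × -15.5% = -48.1%.

-48.1%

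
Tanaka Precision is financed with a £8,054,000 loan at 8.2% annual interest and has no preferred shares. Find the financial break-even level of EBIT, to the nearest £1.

£660,428

Annual interest = 8.2% × £8,054,000 = £660,428.00.
With no preferred dividends, EPS = 0 when EBIT exactly covers interest, so the financial break-even EBIT is £660,428.00.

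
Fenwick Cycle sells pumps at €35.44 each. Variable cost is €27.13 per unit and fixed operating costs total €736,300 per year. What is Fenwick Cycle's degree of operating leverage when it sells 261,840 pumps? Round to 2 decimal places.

At 261,840 units, contribution = 261,840 × €8.31 = €2,175,890.40.
Subtracting fixed costs: EBIT = €2,175,890.40 − €736,300 = €1,439,590.40.
Degree of operating leverage = €2,175,890.40 / €1,439,590.40 = 1.5115.

1.51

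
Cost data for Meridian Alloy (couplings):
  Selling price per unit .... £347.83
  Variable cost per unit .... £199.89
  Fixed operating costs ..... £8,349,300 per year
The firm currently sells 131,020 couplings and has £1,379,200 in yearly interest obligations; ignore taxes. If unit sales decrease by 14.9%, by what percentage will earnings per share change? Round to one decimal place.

Contribution at this volume is 131,020 × £147.94 = £19,383,098.80.
Subtracting fixed costs: EBIT = £19,383,098.80 − £8,349,300 = £11,033,798.80.
Interest = £1,379,200.00, so EBIT − I = £9,654,598.80.
Degree of combined leverage = contribution ÷ (EBIT − I) = £19,383,098.80 ÷ £9,654,598.80 = 2.0077.
%ΔEPS = DCL × %ΔSales = 2.0077 × -14.9% = -29.9%.

-29.9%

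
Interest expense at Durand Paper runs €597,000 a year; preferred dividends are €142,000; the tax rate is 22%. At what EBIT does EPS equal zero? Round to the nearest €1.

€779,051

Preferred dividends are paid after tax, so their pre-tax equivalent is €142,000 ÷ (1 − 0.22) = €182,051.28.
Financial break-even EBIT = interest + D_p ÷ (1 − t) = €597,000 + €182,051.28 = €779,051.28.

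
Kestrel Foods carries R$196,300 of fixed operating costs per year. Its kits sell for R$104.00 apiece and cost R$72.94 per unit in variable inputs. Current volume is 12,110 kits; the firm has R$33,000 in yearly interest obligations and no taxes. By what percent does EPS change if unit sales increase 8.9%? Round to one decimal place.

+22.8%

At 12,110 units, contribution = 12,110 × R$31.06 = R$376,136.60.
Operating income = contribution − fixed costs = R$376,136.60 − R$196,300 = R$179,836.60.
Interest = R$33,000.00, so EBIT − I = R$146,836.60.
Degree of combined leverage = contribution ÷ (EBIT − I) = R$376,136.60 ÷ R$146,836.60 = 2.5616.
%ΔEPS = DCL × %ΔSales = 2.5616 × +8.9% = +22.8%.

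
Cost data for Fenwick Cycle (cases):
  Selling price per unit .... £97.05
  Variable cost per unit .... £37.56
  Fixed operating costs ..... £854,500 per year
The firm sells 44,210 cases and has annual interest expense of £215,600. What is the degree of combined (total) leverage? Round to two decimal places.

At 44,210 units, contribution = 44,210 × £59.49 = £2,630,052.90.
Subtracting fixed costs: EBIT = £2,630,052.90 − £854,500 = £1,775,552.90. Interest = £215,600.00.
DOL = £2,630,052.90 ÷ £1,775,552.90 = 1.4813; DFL = £1,775,552.90 ÷ £1,559,952.90 = 1.1382.
Combined leverage = 1.4813 × 1.1382 = 1.6860.

1.69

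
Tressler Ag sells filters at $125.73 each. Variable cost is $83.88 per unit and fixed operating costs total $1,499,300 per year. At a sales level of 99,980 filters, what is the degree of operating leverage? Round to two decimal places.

Contribution at this volume is 99,980 × $41.85 = $4,184,163.00.
Subtracting fixed costs: EBIT = $4,184,163.00 − $1,499,300 = $2,684,863.00.
DOL = contribution ÷ EBIT = $4,184,163.00 ÷ $2,684,863.00 = 1.5584.

1.56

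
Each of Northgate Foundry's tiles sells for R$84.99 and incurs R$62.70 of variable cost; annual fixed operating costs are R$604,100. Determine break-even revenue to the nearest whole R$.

R$2,303,385

CM per unit = R$84.99 − R$62.70 = R$22.29; CM ratio = R$22.29 / R$84.99 = 0.2623.
Break-even sales = FC ÷ CM ratio = R$604,100 × R$84.99 / R$22.29 = R$2,303,385.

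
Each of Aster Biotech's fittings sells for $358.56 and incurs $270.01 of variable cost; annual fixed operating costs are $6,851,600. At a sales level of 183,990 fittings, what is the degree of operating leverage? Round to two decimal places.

1.73

At 183,990 units, contribution = 183,990 × $88.55 = $16,292,314.50.
Subtracting fixed costs: EBIT = $16,292,314.50 − $6,851,600 = $9,440,714.50.
Degree of operating leverage = $16,292,314.50 / $9,440,714.50 = 1.7258.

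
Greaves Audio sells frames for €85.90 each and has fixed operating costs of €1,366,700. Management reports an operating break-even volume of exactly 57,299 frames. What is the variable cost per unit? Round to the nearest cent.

At break-even, FC = Q × (P − VC), so P − VC = €1,366,700 ÷ 57,299 = €23.8521.
Variable cost per unit = €85.90 − €23.8521 = €62.05.

€62.05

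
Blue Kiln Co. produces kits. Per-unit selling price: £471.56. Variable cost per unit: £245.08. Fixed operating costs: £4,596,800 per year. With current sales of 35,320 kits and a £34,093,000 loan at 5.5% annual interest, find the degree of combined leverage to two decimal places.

5.24

Total contribution margin = 35,320 × £226.48 = £7,999,273.60.
EBIT = £7,999,273.60 − £4,596,800 = £3,402,473.60. Interest = £1,875,115.00, so EBIT − I = £1,527,358.60.
DCL = contribution ÷ (EBIT − I) = £7,999,273.60 ÷ £1,527,358.60 = 5.2373.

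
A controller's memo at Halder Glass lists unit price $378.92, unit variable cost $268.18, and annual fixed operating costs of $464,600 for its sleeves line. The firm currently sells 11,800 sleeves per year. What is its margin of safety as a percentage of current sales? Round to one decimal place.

64.4%

Contribution margin per unit = $378.92 − $268.18 = $110.74. Break-even units = $464,600 ÷ $110.74 = 4,195.41; break-even revenue = 4,195.41 × $378.92 = $1,589,725.77.
Actual sales revenue = 11,800 × $378.92 = $4,471,256.00.
Margin of safety = ($4,471,256.00 − $1,589,725.77) ÷ $4,471,256.00 = 64.4%.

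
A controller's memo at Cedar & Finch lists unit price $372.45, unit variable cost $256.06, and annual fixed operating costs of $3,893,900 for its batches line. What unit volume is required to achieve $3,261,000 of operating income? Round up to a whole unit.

61,474 batches

Each unit contributes $372.45 − $256.06 = $116.39.
Units = (FC + target) / CM = ($3,893,900 + $3,261,000) / $116.39 = 61,473.49, so 61,474 batches.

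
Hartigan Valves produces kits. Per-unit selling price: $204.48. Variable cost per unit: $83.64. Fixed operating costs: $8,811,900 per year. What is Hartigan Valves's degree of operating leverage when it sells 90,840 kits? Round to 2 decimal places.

Total contribution margin = 90,840 × $120.84 = $10,977,105.60.
EBIT = $10,977,105.60 − $8,811,900 = $2,165,205.60.
DOL = contribution ÷ EBIT = $10,977,105.60 ÷ $2,165,205.60 = 5.0698.

5.07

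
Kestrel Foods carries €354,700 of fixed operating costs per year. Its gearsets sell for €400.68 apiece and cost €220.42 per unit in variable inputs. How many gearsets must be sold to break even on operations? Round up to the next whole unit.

1,968 gearsets

Each unit contributes €400.68 − €220.42 = €180.26.
Break-even Q = €354,700 / €180.26 = 1,967.71 → 1,968 gearsets.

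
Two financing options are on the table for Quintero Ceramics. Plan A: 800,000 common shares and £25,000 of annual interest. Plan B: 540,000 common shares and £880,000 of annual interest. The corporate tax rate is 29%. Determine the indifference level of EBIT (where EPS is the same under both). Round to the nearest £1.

At indifference, (EBIT − 25,000)(1 − t)/800,000 = (EBIT − 880,000)(1 − t)/540,000.
Cancelling (1 − t) and cross-multiplying: 540,000·(EBIT − 25,000) = 800,000·(EBIT − 880,000).
EBIT × (800,000 − 540,000) = 880,000 × 800,000 − 25,000 × 540,000 = 690,500,000,000, so EBIT = 690,500,000,000 ÷ 260,000 = 2,655,769.23.

£2,655,769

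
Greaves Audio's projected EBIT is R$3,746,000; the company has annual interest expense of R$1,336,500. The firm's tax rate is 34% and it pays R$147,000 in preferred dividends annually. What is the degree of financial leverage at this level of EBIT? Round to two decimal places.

1.71

Annual interest charges come to R$1,336,500.00.
Preferred dividends grossed up pre-tax: R$147,000 / (1 − 0.34) = R$222,727.27.
DFL = EBIT ÷ [EBIT − I − D_p/(1−t)] = R$3,746,000 ÷ [R$3,746,000 − R$1,336,500.00 − R$222,727.27] = R$3,746,000 ÷ R$2,186,772.73 = 1.7130.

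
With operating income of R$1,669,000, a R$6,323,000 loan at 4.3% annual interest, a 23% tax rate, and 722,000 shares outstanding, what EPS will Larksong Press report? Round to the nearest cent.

Interest = R$271,889.00, so EBT = R$1,669,000 − R$271,889.00 = R$1,397,111.00.
After tax at 23%: net income = R$1,397,111.00 × 0.77 = R$1,075,775.47.
EPS = R$1,075,775.47 ÷ 722,000 = R$1.49.

R$1.49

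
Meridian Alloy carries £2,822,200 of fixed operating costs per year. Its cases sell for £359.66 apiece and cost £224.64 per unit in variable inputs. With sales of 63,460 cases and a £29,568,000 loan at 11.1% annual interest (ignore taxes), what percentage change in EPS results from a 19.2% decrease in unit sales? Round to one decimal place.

-66.8%

Total contribution margin = 63,460 × £135.02 = £8,568,369.20.
EBIT = £8,568,369.20 − £2,822,200 = £5,746,169.20.
Interest = £3,282,048.00, so EBIT − I = £2,464,121.20.
Degree of combined leverage = contribution ÷ (EBIT − I) = £8,568,369.20 ÷ £2,464,121.20 = 3.4773.
%ΔEPS = DCL × %ΔSales = 3.4773 × -19.2% = -66.8%.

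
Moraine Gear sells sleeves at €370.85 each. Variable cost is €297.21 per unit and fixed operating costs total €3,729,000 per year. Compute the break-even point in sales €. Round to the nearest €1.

Contribution margin per unit = €370.85 − €297.21 = €73.64, a CM ratio of €73.64 ÷ €370.85 = 0.1986.
Break-even revenue = fixed costs × price ÷ CM = €3,729,000 × €370.85 ÷ €73.64 = €18,779,191.

€18,779,191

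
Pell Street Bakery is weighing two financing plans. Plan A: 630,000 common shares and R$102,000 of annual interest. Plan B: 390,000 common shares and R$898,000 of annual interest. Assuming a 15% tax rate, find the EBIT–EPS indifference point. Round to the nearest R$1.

R$2,191,500

At indifference, (EBIT − 102,000)(1 − t)/630,000 = (EBIT − 898,000)(1 − t)/390,000.
The (1 − t) factor cancels: (EBIT − 102,000) × 390,000 = (EBIT − 898,000) × 630,000.
EBIT × (630,000 − 390,000) = 898,000 × 630,000 − 102,000 × 390,000 = 525,960,000,000, so EBIT = 525,960,000,000 ÷ 240,000 = 2,191,500.00.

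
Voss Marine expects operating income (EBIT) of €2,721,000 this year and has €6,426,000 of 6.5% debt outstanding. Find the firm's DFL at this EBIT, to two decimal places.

Interest = €417,690.00.
Degree of financial leverage = EBIT / (EBIT − interest) = €2,721,000 / €2,303,310.00 = 1.1813.

1.18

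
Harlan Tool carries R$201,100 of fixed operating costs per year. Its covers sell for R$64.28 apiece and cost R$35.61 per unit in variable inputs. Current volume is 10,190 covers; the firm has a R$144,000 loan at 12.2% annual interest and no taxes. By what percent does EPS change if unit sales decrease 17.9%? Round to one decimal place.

-71.2%

Total contribution margin = 10,190 × R$28.67 = R$292,147.30.
Subtracting fixed costs: EBIT = R$292,147.30 − R$201,100 = R$91,047.30.
Interest = R$17,568.00, so EBIT − I = R$73,479.30.
DCL = total CM / (EBIT − I) = R$292,147.30 / R$73,479.30 = 3.9759.
%ΔEPS = DCL × %ΔSales = 3.9759 × -17.9% = -71.2%.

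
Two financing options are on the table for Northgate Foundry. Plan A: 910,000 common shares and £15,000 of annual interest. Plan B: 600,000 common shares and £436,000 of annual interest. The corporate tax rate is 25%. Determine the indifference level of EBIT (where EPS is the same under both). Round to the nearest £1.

£1,250,839

Set EPS_A = EPS_B: (EBIT − £15,000)(1 − 0.25) ÷ 910,000 = (EBIT − £436,000)(1 − 0.25) ÷ 600,000.
The (1 − t) factor cancels: (EBIT − 15,000) × 600,000 = (EBIT − 436,000) × 910,000.
EBIT × (910,000 − 600,000) = 436,000 × 910,000 − 15,000 × 600,000 = 387,760,000,000, so EBIT = 387,760,000,000 ÷ 310,000 = 1,250,838.71.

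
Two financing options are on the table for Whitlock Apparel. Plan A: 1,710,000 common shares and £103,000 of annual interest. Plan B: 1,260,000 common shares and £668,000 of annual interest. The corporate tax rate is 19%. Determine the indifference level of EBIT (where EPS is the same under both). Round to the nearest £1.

At indifference, (EBIT − 103,000)(1 − t)/1,710,000 = (EBIT − 668,000)(1 − t)/1,260,000.
Cancelling (1 − t) and cross-multiplying: 1,260,000·(EBIT − 103,000) = 1,710,000·(EBIT − 668,000).
Solving, EBIT = (668,000·1,710,000 − 103,000·1,260,000) / (1,710,000 − 1,260,000) = 1,012,500,000,000 / 450,000 = 2,250,000.00.

£2,250,000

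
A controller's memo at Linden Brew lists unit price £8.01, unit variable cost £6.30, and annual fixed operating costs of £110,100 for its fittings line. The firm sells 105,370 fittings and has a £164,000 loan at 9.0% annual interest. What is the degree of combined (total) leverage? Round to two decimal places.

3.26

Total contribution margin = 105,370 × £1.71 = £180,182.70.
Operating income = contribution − fixed costs = £180,182.70 − £110,100 = £70,082.70. Interest = £14,760.00.
DOL = £180,182.70 ÷ £70,082.70 = 2.5710; DFL = £70,082.70 ÷ £55,322.70 = 1.2668.
DCL = DOL × DFL = 2.5710 × 1.2668 = 3.2569.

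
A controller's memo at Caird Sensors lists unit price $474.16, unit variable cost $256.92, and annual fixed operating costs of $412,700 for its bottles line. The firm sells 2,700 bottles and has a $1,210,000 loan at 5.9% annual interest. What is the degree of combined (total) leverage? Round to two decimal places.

5.72

Contribution at this volume is 2,700 × $217.24 = $586,548.00.
Operating income = contribution − fixed costs = $586,548.00 − $412,700 = $173,848.00. Interest = $71,390.00, so EBIT − I = $102,458.00.
Degree of total leverage = total CM / (EBIT − interest) = $586,548.00 / $102,458.00 = 5.7248.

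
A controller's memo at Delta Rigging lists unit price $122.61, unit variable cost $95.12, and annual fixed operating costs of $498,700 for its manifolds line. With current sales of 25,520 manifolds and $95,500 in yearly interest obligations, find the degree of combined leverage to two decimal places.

6.54

At 25,520 units, contribution = 25,520 × $27.49 = $701,544.80.
EBIT = $701,544.80 − $498,700 = $202,844.80. Interest = $95,500.00, so EBIT − I = $107,344.80.
DCL = contribution ÷ (EBIT − I) = $701,544.80 ÷ $107,344.80 = 6.5354.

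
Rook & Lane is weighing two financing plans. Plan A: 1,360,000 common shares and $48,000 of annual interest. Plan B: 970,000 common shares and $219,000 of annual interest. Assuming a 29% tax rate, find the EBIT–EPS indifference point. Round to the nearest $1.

At indifference, (EBIT − 48,000)(1 − t)/1,360,000 = (EBIT − 219,000)(1 − t)/970,000.
The (1 − t) factor cancels: (EBIT − 48,000) × 970,000 = (EBIT − 219,000) × 1,360,000.
Solving, EBIT = (219,000·1,360,000 − 48,000·970,000) / (1,360,000 − 970,000) = 251,280,000,000 / 390,000 = 644,307.69.

$644,308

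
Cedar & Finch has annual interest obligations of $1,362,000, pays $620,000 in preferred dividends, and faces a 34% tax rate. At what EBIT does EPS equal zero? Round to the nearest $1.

$2,301,394

Grossing the preferred dividend up to pre-tax terms: $620,000 / (1 − 0.34) = $939,393.94.
Financial break-even EBIT = interest + D_p ÷ (1 − t) = $1,362,000 + $939,393.94 = $2,301,393.94.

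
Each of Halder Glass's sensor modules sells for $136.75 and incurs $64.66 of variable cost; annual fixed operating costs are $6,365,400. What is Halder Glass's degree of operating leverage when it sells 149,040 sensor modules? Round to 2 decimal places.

Contribution at this volume is 149,040 × $72.09 = $10,744,293.60.
Operating income = contribution − fixed costs = $10,744,293.60 − $6,365,400 = $4,378,893.60.
So DOL = total CM / EBIT = $10,744,293.60 / $4,378,893.60 = 2.4537.

2.45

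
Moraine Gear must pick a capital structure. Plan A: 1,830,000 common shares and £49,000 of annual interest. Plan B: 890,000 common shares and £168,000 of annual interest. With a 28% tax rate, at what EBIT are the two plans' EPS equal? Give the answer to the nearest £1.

£280,670

At indifference, (EBIT − 49,000)(1 − t)/1,830,000 = (EBIT − 168,000)(1 − t)/890,000.
The (1 − t) factor cancels: (EBIT − 49,000) × 890,000 = (EBIT − 168,000) × 1,830,000.
EBIT × (1,830,000 − 890,000) = 168,000 × 1,830,000 − 49,000 × 890,000 = 263,830,000,000, so EBIT = 263,830,000,000 ÷ 940,000 = 280,670.21.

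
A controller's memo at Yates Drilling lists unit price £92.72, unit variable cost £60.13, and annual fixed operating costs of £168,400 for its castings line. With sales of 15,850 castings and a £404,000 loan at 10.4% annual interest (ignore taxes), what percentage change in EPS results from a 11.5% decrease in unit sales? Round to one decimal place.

-19.4%

At 15,850 units, contribution = 15,850 × £32.59 = £516,551.50.
Subtracting fixed costs: EBIT = £516,551.50 − £168,400 = £348,151.50.
After interest of £42,016.00, pre-tax earnings = £306,135.50.
DCL = total CM / (EBIT − I) = £516,551.50 / £306,135.50 = 1.6873.
%ΔEPS = DCL × %ΔSales = 1.6873 × -11.5% = -19.4%.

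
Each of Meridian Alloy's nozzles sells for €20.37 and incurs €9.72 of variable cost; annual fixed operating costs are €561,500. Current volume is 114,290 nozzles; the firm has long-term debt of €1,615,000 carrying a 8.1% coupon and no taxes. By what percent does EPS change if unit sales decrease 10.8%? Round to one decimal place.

-25.0%

At 114,290 units, contribution = 114,290 × €10.65 = €1,217,188.50.
EBIT = €1,217,188.50 − €561,500 = €655,688.50.
After interest of €130,815.00, pre-tax earnings = €524,873.50.
DCL = total CM / (EBIT − I) = €1,217,188.50 / €524,873.50 = 2.3190.
EPS therefore changes by 2.3190 × (-10.8%) = -25.0%.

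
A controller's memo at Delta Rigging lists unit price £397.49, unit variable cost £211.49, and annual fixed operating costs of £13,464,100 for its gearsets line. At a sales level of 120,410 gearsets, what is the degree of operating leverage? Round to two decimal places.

At 120,410 units, contribution = 120,410 × £186.00 = £22,396,260.00.
Subtracting fixed costs: EBIT = £22,396,260.00 − £13,464,100 = £8,932,160.00.
DOL = contribution ÷ EBIT = £22,396,260.00 ÷ £8,932,160.00 = 2.5074.

2.51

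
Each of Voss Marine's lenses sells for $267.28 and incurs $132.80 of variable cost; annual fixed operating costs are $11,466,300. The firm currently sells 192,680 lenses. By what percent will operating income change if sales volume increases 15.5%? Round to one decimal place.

+27.8%

Contribution at this volume is 192,680 × $134.48 = $25,911,606.40.
Subtracting fixed costs: EBIT = $25,911,606.40 − $11,466,300 = $14,445,306.40.
Degree of operating leverage = $25,911,606.40 / $14,445,306.40 = 1.7938.
So EBIT moves 1.7938 × (+15.5%) = +27.8%.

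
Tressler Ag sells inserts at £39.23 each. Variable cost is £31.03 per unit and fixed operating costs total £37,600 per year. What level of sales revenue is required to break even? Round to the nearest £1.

CM per unit = £39.23 − £31.03 = £8.20; CM ratio = £8.20 / £39.23 = 0.2090.
Break-even sales = FC ÷ CM ratio = £37,600 × £39.23 / £8.20 = £179,884.

£179,884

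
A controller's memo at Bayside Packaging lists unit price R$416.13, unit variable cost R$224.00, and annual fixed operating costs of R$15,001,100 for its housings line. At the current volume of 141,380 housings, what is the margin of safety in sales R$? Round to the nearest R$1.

Unit CM = price − variable cost = R$416.13 − R$224.00 = R$192.13. Break-even units = R$15,001,100 ÷ R$192.13 = 78,077.86; break-even revenue = 78,077.86 × R$416.13 = R$32,490,541.52.
Current sales = 141,380 × R$416.13 = R$58,832,459.40.
Margin of safety = R$58,832,459.40 − R$32,490,541.52 = R$26,341,918.

R$26,341,918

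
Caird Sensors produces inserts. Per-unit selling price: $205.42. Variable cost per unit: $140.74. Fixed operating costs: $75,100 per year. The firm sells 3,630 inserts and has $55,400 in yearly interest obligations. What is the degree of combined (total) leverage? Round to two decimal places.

2.25

Total contribution margin = 3,630 × $64.68 = $234,788.40.
Operating income = contribution − fixed costs = $234,788.40 − $75,100 = $159,688.40. Interest = $55,400.00.
DOL = $234,788.40 ÷ $159,688.40 = 1.4703; DFL = $159,688.40 ÷ $104,288.40 = 1.5312.
DCL = DOL × DFL = 1.4703 × 1.5312 = 2.2513.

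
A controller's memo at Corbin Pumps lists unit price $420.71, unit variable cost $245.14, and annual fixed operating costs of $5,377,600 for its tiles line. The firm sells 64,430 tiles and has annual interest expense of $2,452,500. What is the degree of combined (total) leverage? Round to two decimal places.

Contribution at this volume is 64,430 × $175.57 = $11,311,975.10.
Operating income = contribution − fixed costs = $11,311,975.10 − $5,377,600 = $5,934,375.10. Interest = $2,452,500.00.
DOL = $11,311,975.10 ÷ $5,934,375.10 = 1.9062; DFL = $5,934,375.10 ÷ $3,481,875.10 = 1.7044.
Combined leverage = 1.9062 × 1.7044 = 3.2489.

3.25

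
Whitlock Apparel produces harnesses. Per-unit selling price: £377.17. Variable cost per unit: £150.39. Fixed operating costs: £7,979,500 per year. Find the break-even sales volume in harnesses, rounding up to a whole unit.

Contribution margin per unit = £377.17 − £150.39 = £226.78.
Break-even volume = fixed costs ÷ CM per unit = £7,979,500 ÷ £226.78 = 35,186.08, so 35,187 harnesses.

35,187 harnesses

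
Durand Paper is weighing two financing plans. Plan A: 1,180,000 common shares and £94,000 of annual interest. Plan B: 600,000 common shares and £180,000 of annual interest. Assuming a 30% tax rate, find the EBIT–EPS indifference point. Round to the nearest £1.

Set EPS_A = EPS_B: (EBIT − £94,000)(1 − 0.30) ÷ 1,180,000 = (EBIT − £180,000)(1 − 0.30) ÷ 600,000.
Cancelling (1 − t) and cross-multiplying: 600,000·(EBIT − 94,000) = 1,180,000·(EBIT − 180,000).
EBIT × (1,180,000 − 600,000) = 180,000 × 1,180,000 − 94,000 × 600,000 = 156,000,000,000, so EBIT = 156,000,000,000 ÷ 580,000 = 268,965.52.

£268,966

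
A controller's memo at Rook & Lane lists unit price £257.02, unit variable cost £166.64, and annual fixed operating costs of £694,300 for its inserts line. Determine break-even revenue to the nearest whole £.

CM per unit = £257.02 − £166.64 = £90.38; CM ratio = £90.38 / £257.02 = 0.3516.
Break-even sales = FC ÷ CM ratio = £694,300 × £257.02 / £90.38 = £1,974,430.

£1,974,430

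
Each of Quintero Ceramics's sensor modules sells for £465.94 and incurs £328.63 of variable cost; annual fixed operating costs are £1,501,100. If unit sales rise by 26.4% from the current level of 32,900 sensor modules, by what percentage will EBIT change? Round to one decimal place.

+39.5%

At 32,900 units, contribution = 32,900 × £137.31 = £4,517,499.00.
EBIT = £4,517,499.00 − £1,501,100 = £3,016,399.00.
DOL = contribution ÷ EBIT = £4,517,499.00 ÷ £3,016,399.00 = 1.4976.
%ΔEBIT = DOL × %ΔSales = 1.4976 × +26.4% = +39.5%.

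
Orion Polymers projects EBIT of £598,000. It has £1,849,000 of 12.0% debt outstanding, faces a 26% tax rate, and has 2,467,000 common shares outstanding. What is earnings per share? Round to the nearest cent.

£0.11

Interest = £221,880.00, so EBT = £598,000 − £221,880.00 = £376,120.00.
After tax at 26%: net income = £376,120.00 × 0.74 = £278,328.80.
Per share: £278,328.80 / 2,467,000 shares = £0.11.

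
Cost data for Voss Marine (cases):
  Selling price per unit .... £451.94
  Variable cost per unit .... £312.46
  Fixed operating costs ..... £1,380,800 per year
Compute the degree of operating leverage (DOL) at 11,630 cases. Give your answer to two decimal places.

6.72

Contribution at this volume is 11,630 × £139.48 = £1,622,152.40.
Subtracting fixed costs: EBIT = £1,622,152.40 − £1,380,800 = £241,352.40.
So DOL = total CM / EBIT = £1,622,152.40 / £241,352.40 = 6.7211.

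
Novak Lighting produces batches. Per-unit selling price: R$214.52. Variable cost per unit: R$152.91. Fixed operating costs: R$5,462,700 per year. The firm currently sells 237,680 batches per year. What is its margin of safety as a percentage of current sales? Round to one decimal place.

Contribution margin per unit = R$214.52 − R$152.91 = R$61.61. Break-even units = R$5,462,700 ÷ R$61.61 = 88,665.80; break-even revenue = 88,665.80 × R$214.52 = R$19,020,587.63.
Current sales = 237,680 × R$214.52 = R$50,987,113.60.
Margin of safety = (R$50,987,113.60 − R$19,020,587.63) ÷ R$50,987,113.60 = 62.7%.

62.7%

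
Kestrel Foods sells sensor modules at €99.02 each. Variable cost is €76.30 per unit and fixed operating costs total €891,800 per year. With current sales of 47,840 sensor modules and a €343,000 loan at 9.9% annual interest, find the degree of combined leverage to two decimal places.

6.74

Total contribution margin = 47,840 × €22.72 = €1,086,924.80.
EBIT = €1,086,924.80 − €891,800 = €195,124.80. Interest = €33,957.00.
DOL = €1,086,924.80 ÷ €195,124.80 = 5.5704; DFL = €195,124.80 ÷ €161,167.80 = 1.2107.
DCL = DOL × DFL = 5.5704 × 1.2107 = 6.7441.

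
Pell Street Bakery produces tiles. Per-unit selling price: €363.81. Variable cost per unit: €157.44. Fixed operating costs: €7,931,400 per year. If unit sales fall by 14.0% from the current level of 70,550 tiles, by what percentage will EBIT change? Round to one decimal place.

Total contribution margin = 70,550 × €206.37 = €14,559,403.50.
Subtracting fixed costs: EBIT = €14,559,403.50 − €7,931,400 = €6,628,003.50.
DOL = contribution ÷ EBIT = €14,559,403.50 ÷ €6,628,003.50 = 2.1966.
So EBIT moves 2.1966 × (-14.0%) = -30.8%.

-30.8%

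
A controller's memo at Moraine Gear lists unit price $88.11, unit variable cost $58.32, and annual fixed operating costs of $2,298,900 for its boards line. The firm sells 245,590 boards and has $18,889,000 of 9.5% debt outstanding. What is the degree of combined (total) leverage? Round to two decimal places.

Total contribution margin = 245,590 × $29.79 = $7,316,126.10.
Operating income = contribution − fixed costs = $7,316,126.10 − $2,298,900 = $5,017,226.10. Interest = $1,794,455.00, so EBIT − I = $3,222,771.10.
DCL = contribution ÷ (EBIT − I) = $7,316,126.10 ÷ $3,222,771.10 = 2.2701.

2.27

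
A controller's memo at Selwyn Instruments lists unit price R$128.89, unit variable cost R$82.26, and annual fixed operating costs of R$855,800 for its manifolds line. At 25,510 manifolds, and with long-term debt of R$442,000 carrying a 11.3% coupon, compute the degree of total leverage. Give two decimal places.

4.19

At 25,510 units, contribution = 25,510 × R$46.63 = R$1,189,531.30.
Operating income = contribution − fixed costs = R$1,189,531.30 − R$855,800 = R$333,731.30. Interest = R$49,946.00, so EBIT − I = R$283,785.30.
Degree of total leverage = total CM / (EBIT − interest) = R$1,189,531.30 / R$283,785.30 = 4.1917.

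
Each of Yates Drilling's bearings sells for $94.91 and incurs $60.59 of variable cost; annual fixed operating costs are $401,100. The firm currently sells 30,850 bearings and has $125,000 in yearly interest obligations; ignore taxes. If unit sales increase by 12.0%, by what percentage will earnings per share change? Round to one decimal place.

+23.9%

Contribution at this volume is 30,850 × $34.32 = $1,058,772.00.
EBIT = $1,058,772.00 − $401,100 = $657,672.00.
Interest = $125,000.00, so EBIT − I = $532,672.00.
DCL = total CM / (EBIT − I) = $1,058,772.00 / $532,672.00 = 1.9877.
EPS therefore changes by 1.9877 × (+12.0%) = +23.9%.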